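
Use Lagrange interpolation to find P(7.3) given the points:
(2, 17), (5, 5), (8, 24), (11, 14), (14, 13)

Lagrange interpolation formula:
P(x) = Σ yᵢ × Lᵢ(x)
where Lᵢ(x) = Π_{j≠i} (x - xⱼ)/(xᵢ - xⱼ)

L_0(7.3) = (7.3 - 5)/(2 - 5) × (7.3 - 8)/(2 - 8) × (7.3 - 11)/(2 - 11) × (7.3 - 14)/(2 - 14) = -0.020531
L_1(7.3) = (7.3 - 2)/(5 - 2) × (7.3 - 8)/(5 - 8) × (7.3 - 11)/(5 - 11) × (7.3 - 14)/(5 - 14) = 0.189241
L_2(7.3) = (7.3 - 2)/(8 - 2) × (7.3 - 5)/(8 - 5) × (7.3 - 11)/(8 - 11) × (7.3 - 14)/(8 - 14) = 0.932685
L_3(7.3) = (7.3 - 2)/(11 - 2) × (7.3 - 5)/(11 - 5) × (7.3 - 8)/(11 - 8) × (7.3 - 14)/(11 - 14) = -0.117636
L_4(7.3) = (7.3 - 2)/(14 - 2) × (7.3 - 5)/(14 - 5) × (7.3 - 8)/(14 - 8) × (7.3 - 11)/(14 - 11) = 0.016241

P(7.3) = 17×L_0(7.3) + 5×L_1(7.3) + 24×L_2(7.3) + 14×L_3(7.3) + 13×L_4(7.3)
P(7.3) = 21.545857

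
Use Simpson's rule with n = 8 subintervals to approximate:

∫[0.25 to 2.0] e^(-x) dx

f(x) = e^(-x)
a = 0.25, b = 2.0, n = 8
h = (b - a)/n = 0.218750

Simpson's rule: (h/3)[f(x₀) + 4f(x₁) + 2f(x₂) + ... + f(xₙ)]

x_0 = 0.2500, f(x_0) = 0.778801, coefficient = 1
x_1 = 0.4688, f(x_1) = 0.625784, coefficient = 4
x_2 = 0.6875, f(x_2) = 0.502832, coefficient = 2
x_3 = 0.9062, f(x_3) = 0.404037, coefficient = 4
x_4 = 1.1250, f(x_4) = 0.324652, coefficient = 2
x_5 = 1.3438, f(x_5) = 0.260866, coefficient = 4
x_6 = 1.5625, f(x_6) = 0.209611, coefficient = 2
x_7 = 1.7812, f(x_7) = 0.168427, coefficient = 4
x_8 = 2.0000, f(x_8) = 0.135335, coefficient = 1

I ≈ (0.218750/3) × 8.824781 = 0.643474
Exact value: 0.643465
Error: 0.000008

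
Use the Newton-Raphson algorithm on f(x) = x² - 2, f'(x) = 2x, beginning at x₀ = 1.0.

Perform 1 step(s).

f(x) = x² - 2
f'(x) = 2x
x₀ = 1.0

Newton-Raphson formula: x_{n+1} = x_n - f(x_n)/f'(x_n)

Iteration 1:
  f(1.000000) = -1.000000
  f'(1.000000) = 2.000000
  x_1 = 1.000000 - (-1.000000)/2.000000 = 1.500000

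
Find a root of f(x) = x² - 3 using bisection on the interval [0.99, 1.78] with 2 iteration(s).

f(x) = x² - 3
Initial interval: [0.99, 1.78]

Iteration 1:
  c_1 = (0.990000 + 1.780000)/2 = 1.385000
  f(c_1) = f(1.385000) = -1.081775
  f(a) × f(c) ≥ 0, new interval: [1.385000, 1.780000]
Iteration 2:
  c_2 = (1.385000 + 1.780000)/2 = 1.582500
  f(c_2) = f(1.582500) = -0.495694
  f(a) × f(c) ≥ 0, new interval: [1.582500, 1.780000]

After 2 iteration(s), the approximation is c_2 = 1.582500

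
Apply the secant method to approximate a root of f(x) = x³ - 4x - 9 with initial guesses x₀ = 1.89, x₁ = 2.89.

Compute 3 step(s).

f(x) = x³ - 4x - 9
x₀ = 1.89, x₁ = 2.89

Secant formula: x_{n+1} = x_n - f(x_n)(x_n - x_{n-1})/(f(x_n) - f(x_{n-1}))

Iteration 1:
  f(1.890000) = -9.808731
  f(2.890000) = 3.577569
  x_2 = 2.890000 - 3.577569×(2.890000 - 1.890000)/(3.577569 - (-9.808731))
       = 2.622744
Iteration 2:
  f(2.890000) = 3.577569
  f(2.622744) = -1.449681
  x_3 = 2.622744 - (-1.449681)×(2.622744 - 2.890000)/(-1.449681 - 3.577569)
       = 2.699811
Iteration 3:
  f(2.622744) = -1.449681
  f(2.699811) = -0.120374
  x_4 = 2.699811 - (-0.120374)×(2.699811 - 2.622744)/(-0.120374 - (-1.449681))
       = 2.706790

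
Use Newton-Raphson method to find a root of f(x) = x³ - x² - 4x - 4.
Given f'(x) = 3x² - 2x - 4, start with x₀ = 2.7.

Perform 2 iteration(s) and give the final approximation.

f(x) = x³ - x² - 4x - 4
f'(x) = 3x² - 2x - 4
x₀ = 2.7

Newton-Raphson formula: x_{n+1} = x_n - f(x_n)/f'(x_n)

Iteration 1:
  f(2.700000) = -2.407000
  f'(2.700000) = 12.470000
  x_1 = 2.700000 - (-2.407000)/12.470000 = 2.893023
Iteration 2:
  f(2.893023) = 0.271723
  f'(2.893023) = 15.322704
  x_2 = 2.893023 - 0.271723/15.322704 = 2.875290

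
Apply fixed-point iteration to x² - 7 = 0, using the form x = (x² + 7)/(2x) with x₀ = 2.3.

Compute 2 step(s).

Equation: x² - 7 = 0
Fixed-point form: x = (x² + 7)/(2x)
x₀ = 2.3

x_1 = g(2.300000) = 2.671739
x_2 = g(2.671739) = 2.645878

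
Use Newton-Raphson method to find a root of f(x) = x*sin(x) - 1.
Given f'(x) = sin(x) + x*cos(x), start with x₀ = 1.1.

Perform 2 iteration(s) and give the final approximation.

f(x) = x*sin(x) - 1
f'(x) = sin(x) + x*cos(x)
x₀ = 1.1

Newton-Raphson formula: x_{n+1} = x_n - f(x_n)/f'(x_n)

Iteration 1:
  f(1.100000) = -0.019672
  f'(1.100000) = 1.390163
  x_1 = 1.100000 - (-0.019672)/1.390163 = 1.114151
Iteration 2:
  f(1.114151) = -0.000009
  f'(1.114151) = 1.388810
  x_2 = 1.114151 - (-0.000009)/1.388810 = 1.114157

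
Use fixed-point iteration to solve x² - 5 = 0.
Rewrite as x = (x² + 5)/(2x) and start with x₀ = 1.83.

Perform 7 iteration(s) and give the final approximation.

Equation: x² - 5 = 0
Fixed-point form: x = (x² + 5)/(2x)
x₀ = 1.83

x_1 = g(1.830000) = 2.281120
x_2 = g(2.281120) = 2.236513
x_3 = g(2.236513) = 2.236068
x_4 = g(2.236068) = 2.236068
x_5 = g(2.236068) = 2.236068
x_6 = g(2.236068) = 2.236068
x_7 = g(2.236068) = 2.236068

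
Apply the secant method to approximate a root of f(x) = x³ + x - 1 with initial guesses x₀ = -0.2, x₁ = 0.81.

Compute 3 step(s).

f(x) = x³ + x - 1
x₀ = -0.2, x₁ = 0.81

Secant formula: x_{n+1} = x_n - f(x_n)(x_n - x_{n-1})/(f(x_n) - f(x_{n-1}))

Iteration 1:
  f(-0.200000) = -1.208000
  f(0.810000) = 0.341441
  x_2 = 0.810000 - 0.341441×(0.810000 - (-0.200000))/(0.341441 - (-1.208000))
       = 0.587432
Iteration 2:
  f(0.810000) = 0.341441
  f(0.587432) = -0.209858
  x_3 = 0.587432 - (-0.209858)×(0.587432 - 0.810000)/(-0.209858 - 0.341441)
       = 0.672155
Iteration 3:
  f(0.587432) = -0.209858
  f(0.672155) = -0.024170
  x_4 = 0.672155 - (-0.024170)×(0.672155 - 0.587432)/(-0.024170 - (-0.209858))
       = 0.683183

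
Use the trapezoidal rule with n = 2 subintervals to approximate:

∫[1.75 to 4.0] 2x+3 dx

f(x) = 2x+3
a = 1.75, b = 4.0, n = 2
h = (b - a)/n = 1.125000

Trapezoidal rule: (h/2)[f(x₀) + 2f(x₁) + 2f(x₂) + ... + f(xₙ)]

x_0 = 1.7500, f(x_0) = 6.500000, coefficient = 1
x_1 = 2.8750, f(x_1) = 8.750000, coefficient = 2
x_2 = 4.0000, f(x_2) = 11.000000, coefficient = 1

I ≈ (1.125000/2) × 35.000000 = 19.687500
Exact value: 19.687500
Error: 0.000000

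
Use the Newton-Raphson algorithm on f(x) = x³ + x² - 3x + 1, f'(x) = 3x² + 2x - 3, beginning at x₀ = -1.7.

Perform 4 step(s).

f(x) = x³ + x² - 3x + 1
f'(x) = 3x² + 2x - 3
x₀ = -1.7

Newton-Raphson formula: x_{n+1} = x_n - f(x_n)/f'(x_n)

Iteration 1:
  f(-1.700000) = 4.077000
  f'(-1.700000) = 2.270000
  x_1 = -1.700000 - 4.077000/2.270000 = -3.496035
Iteration 2:
  f(-3.496035) = -19.019092
  f'(-3.496035) = 26.674717
  x_2 = -3.496035 - (-19.019092)/26.674717 = -2.783035
Iteration 3:
  f(-2.783035) = -4.461000
  f'(-2.783035) = 14.669775
  x_3 = -2.783035 - (-4.461000)/14.669775 = -2.478940
Iteration 4:
  f(-2.478940) = -0.651477
  f'(-2.478940) = 10.477549
  x_4 = -2.478940 - (-0.651477)/10.477549 = -2.416761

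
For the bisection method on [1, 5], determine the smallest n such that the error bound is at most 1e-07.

We need (b-a)/2^n ≤ 1e-07
(5 - 1)/2^n ≤ 1e-07
4/2^n ≤ 1e-07
2^n ≥ 40000000
n ≥ log₂(40000000) = 25.25
n ≥ 26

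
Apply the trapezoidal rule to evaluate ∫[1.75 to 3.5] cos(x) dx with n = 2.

f(x) = cos(x)
a = 1.75, b = 3.5, n = 2
h = (b - a)/n = 0.875000

Trapezoidal rule: (h/2)[f(x₀) + 2f(x₁) + 2f(x₂) + ... + f(xₙ)]

x_0 = 1.7500, f(x_0) = -0.178246, coefficient = 1
x_1 = 2.6250, f(x_1) = -0.869507, coefficient = 2
x_2 = 3.5000, f(x_2) = -0.936457, coefficient = 1

I ≈ (0.875000/2) × -2.853717 = -1.248501
Exact value: -1.334769
Error: 0.086268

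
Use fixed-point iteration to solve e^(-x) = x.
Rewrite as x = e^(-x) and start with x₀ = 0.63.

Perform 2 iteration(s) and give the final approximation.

Equation: e^(-x) = x
Fixed-point form: x = e^(-x)
x₀ = 0.63

x_1 = g(0.630000) = 0.532592
x_2 = g(0.532592) = 0.587081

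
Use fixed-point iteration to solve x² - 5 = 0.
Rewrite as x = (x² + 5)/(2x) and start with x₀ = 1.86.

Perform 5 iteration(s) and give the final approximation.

Equation: x² - 5 = 0
Fixed-point form: x = (x² + 5)/(2x)
x₀ = 1.86

x_1 = g(1.860000) = 2.274086
x_2 = g(2.274086) = 2.236386
x_3 = g(2.236386) = 2.236068
x_4 = g(2.236068) = 2.236068
x_5 = g(2.236068) = 2.236068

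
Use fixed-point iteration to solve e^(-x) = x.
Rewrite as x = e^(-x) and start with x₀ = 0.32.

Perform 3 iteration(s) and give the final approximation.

Equation: e^(-x) = x
Fixed-point form: x = e^(-x)
x₀ = 0.32

x_1 = g(0.320000) = 0.726149
x_2 = g(0.726149) = 0.483768
x_3 = g(0.483768) = 0.616456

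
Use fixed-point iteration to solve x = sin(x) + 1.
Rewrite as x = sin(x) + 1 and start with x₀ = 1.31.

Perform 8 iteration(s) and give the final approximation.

Equation: x = sin(x) + 1
Fixed-point form: x = sin(x) + 1
x₀ = 1.31

x_1 = g(1.310000) = 1.966185
x_2 = g(1.966185) = 1.922847
x_3 = g(1.922847) = 1.938668
x_4 = g(1.938668) = 1.933095
x_5 = g(1.933095) = 1.935085
x_6 = g(1.935085) = 1.934378
x_7 = g(1.934378) = 1.934629
x_8 = g(1.934629) = 1.934540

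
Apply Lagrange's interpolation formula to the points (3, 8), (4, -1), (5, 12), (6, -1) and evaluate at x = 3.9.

Lagrange interpolation formula:
P(x) = Σ yᵢ × Lᵢ(x)
where Lᵢ(x) = Π_{j≠i} (x - xⱼ)/(xᵢ - xⱼ)

L_0(3.9) = (3.9 - 4)/(3 - 4) × (3.9 - 5)/(3 - 5) × (3.9 - 6)/(3 - 6) = 0.038500
L_1(3.9) = (3.9 - 3)/(4 - 3) × (3.9 - 5)/(4 - 5) × (3.9 - 6)/(4 - 6) = 1.039500
L_2(3.9) = (3.9 - 3)/(5 - 3) × (3.9 - 4)/(5 - 4) × (3.9 - 6)/(5 - 6) = -0.094500
L_3(3.9) = (3.9 - 3)/(6 - 3) × (3.9 - 4)/(6 - 4) × (3.9 - 5)/(6 - 5) = 0.016500

P(3.9) = 8×L_0(3.9) + (-1)×L_1(3.9) + 12×L_2(3.9) + (-1)×L_3(3.9)
P(3.9) = -1.882000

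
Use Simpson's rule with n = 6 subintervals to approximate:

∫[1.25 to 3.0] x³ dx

f(x) = x³
a = 1.25, b = 3.0, n = 6
h = (b - a)/n = 0.291667

Simpson's rule: (h/3)[f(x₀) + 4f(x₁) + 2f(x₂) + ... + f(xₙ)]

x_0 = 1.2500, f(x_0) = 1.953125, coefficient = 1
x_1 = 1.5417, f(x_1) = 3.664135, coefficient = 4
x_2 = 1.8333, f(x_2) = 6.162037, coefficient = 2
x_3 = 2.1250, f(x_3) = 9.595703, coefficient = 4
x_4 = 2.4167, f(x_4) = 14.114005, coefficient = 2
x_5 = 2.7083, f(x_5) = 19.865813, coefficient = 4
x_6 = 3.0000, f(x_6) = 27.000000, coefficient = 1

I ≈ (0.291667/3) × 202.007812 = 19.639648
Exact value: 19.639648
Error: 0.000000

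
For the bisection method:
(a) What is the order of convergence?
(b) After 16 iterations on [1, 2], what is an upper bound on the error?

(a) Bisection has linear (order 1) convergence; the error is halved each step.

(b) Error bound = (b-a)/2^n = (2 - 1)/2^{16}
    = 1/2^{16}

(a) 1 (linear); (b) error ≤ 1.53e-05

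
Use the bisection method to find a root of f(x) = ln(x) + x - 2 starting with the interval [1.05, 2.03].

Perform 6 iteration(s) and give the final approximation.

f(x) = ln(x) + x - 2
Initial interval: [1.05, 2.03]

Iteration 1:
  c_1 = (1.050000 + 2.030000)/2 = 1.540000
  f(c_1) = f(1.540000) = -0.028218
  f(a) × f(c) ≥ 0, new interval: [1.540000, 2.030000]
Iteration 2:
  c_2 = (1.540000 + 2.030000)/2 = 1.785000
  f(c_2) = f(1.785000) = 0.364418
  f(a) × f(c) < 0, new interval: [1.540000, 1.785000]
Iteration 3:
  c_3 = (1.540000 + 1.785000)/2 = 1.662500
  f(c_3) = f(1.662500) = 0.170822
  f(a) × f(c) < 0, new interval: [1.540000, 1.662500]
Iteration 4:
  c_4 = (1.540000 + 1.662500)/2 = 1.601250
  f(c_4) = f(1.601250) = 0.072035
  f(a) × f(c) < 0, new interval: [1.540000, 1.601250]
Iteration 5:
  c_5 = (1.540000 + 1.601250)/2 = 1.570625
  f(c_5) = f(1.570625) = 0.022099
  f(a) × f(c) < 0, new interval: [1.540000, 1.570625]
Iteration 6:
  c_6 = (1.540000 + 1.570625)/2 = 1.555313
  f(c_6) = f(1.555313) = -0.003011
  f(a) × f(c) ≥ 0, new interval: [1.555313, 1.570625]

After 6 iteration(s), the approximation is c_6 = 1.555313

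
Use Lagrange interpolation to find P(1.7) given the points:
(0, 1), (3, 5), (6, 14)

Lagrange interpolation formula:
P(x) = Σ yᵢ × Lᵢ(x)
where Lᵢ(x) = Π_{j≠i} (x - xⱼ)/(xᵢ - xⱼ)

L_0(1.7) = (1.7 - 3)/(0 - 3) × (1.7 - 6)/(0 - 6) = 0.310556
L_1(1.7) = (1.7 - 0)/(3 - 0) × (1.7 - 6)/(3 - 6) = 0.812222
L_2(1.7) = (1.7 - 0)/(6 - 0) × (1.7 - 3)/(6 - 3) = -0.122778

P(1.7) = 1×L_0(1.7) + 5×L_1(1.7) + 14×L_2(1.7)
P(1.7) = 2.652778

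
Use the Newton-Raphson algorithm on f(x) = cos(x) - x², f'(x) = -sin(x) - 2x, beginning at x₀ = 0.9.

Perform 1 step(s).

f(x) = cos(x) - x²
f'(x) = -sin(x) - 2x
x₀ = 0.9

Newton-Raphson formula: x_{n+1} = x_n - f(x_n)/f'(x_n)

Iteration 1:
  f(0.900000) = -0.188390
  f'(0.900000) = -2.583327
  x_1 = 0.900000 - (-0.188390)/(-2.583327) = 0.827075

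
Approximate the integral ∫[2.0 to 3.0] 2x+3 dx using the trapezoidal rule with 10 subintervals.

f(x) = 2x+3
a = 2.0, b = 3.0, n = 10
h = (b - a)/n = 0.100000

Trapezoidal rule: (h/2)[f(x₀) + 2f(x₁) + 2f(x₂) + ... + f(xₙ)]

x_0 = 2.0000, f(x_0) = 7.000000, coefficient = 1
x_1 = 2.1000, f(x_1) = 7.200000, coefficient = 2
x_2 = 2.2000, f(x_2) = 7.400000, coefficient = 2
x_3 = 2.3000, f(x_3) = 7.600000, coefficient = 2
x_4 = 2.4000, f(x_4) = 7.800000, coefficient = 2
x_5 = 2.5000, f(x_5) = 8.000000, coefficient = 2
x_6 = 2.6000, f(x_6) = 8.200000, coefficient = 2
x_7 = 2.7000, f(x_7) = 8.400000, coefficient = 2
x_8 = 2.8000, f(x_8) = 8.600000, coefficient = 2
x_9 = 2.9000, f(x_9) = 8.800000, coefficient = 2
x_10 = 3.0000, f(x_10) = 9.000000, coefficient = 1

I ≈ (0.100000/2) × 160.000000 = 8.000000
Exact value: 8.000000
Error: 0.000000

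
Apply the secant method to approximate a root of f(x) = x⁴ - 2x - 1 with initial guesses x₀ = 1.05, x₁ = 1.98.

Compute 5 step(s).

f(x) = x⁴ - 2x - 1
x₀ = 1.05, x₁ = 1.98

Secant formula: x_{n+1} = x_n - f(x_n)(x_n - x_{n-1})/(f(x_n) - f(x_{n-1}))

Iteration 1:
  f(1.050000) = -1.884494
  f(1.980000) = 10.409536
  x_2 = 1.980000 - 10.409536×(1.980000 - 1.050000)/(10.409536 - (-1.884494))
       = 1.192555
Iteration 2:
  f(1.980000) = 10.409536
  f(1.192555) = -1.362491
  x_3 = 1.192555 - (-1.362491)×(1.192555 - 1.980000)/(-1.362491 - 10.409536)
       = 1.283694
Iteration 3:
  f(1.192555) = -1.362491
  f(1.283694) = -0.851912
  x_4 = 1.283694 - (-0.851912)×(1.283694 - 1.192555)/(-0.851912 - (-1.362491))
       = 1.435761
Iteration 4:
  f(1.283694) = -0.851912
  f(1.435761) = 0.377883
  x_5 = 1.435761 - 0.377883×(1.435761 - 1.283694)/(0.377883 - (-0.851912))
       = 1.389035
Iteration 5:
  f(1.435761) = 0.377883
  f(1.389035) = -0.055419
  x_6 = 1.389035 - (-0.055419)×(1.389035 - 1.435761)/(-0.055419 - 0.377883)
       = 1.395011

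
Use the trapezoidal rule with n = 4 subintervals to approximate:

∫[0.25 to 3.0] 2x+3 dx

f(x) = 2x+3
a = 0.25, b = 3.0, n = 4
h = (b - a)/n = 0.687500

Trapezoidal rule: (h/2)[f(x₀) + 2f(x₁) + 2f(x₂) + ... + f(xₙ)]

x_0 = 0.2500, f(x_0) = 3.500000, coefficient = 1
x_1 = 0.9375, f(x_1) = 4.875000, coefficient = 2
x_2 = 1.6250, f(x_2) = 6.250000, coefficient = 2
x_3 = 2.3125, f(x_3) = 7.625000, coefficient = 2
x_4 = 3.0000, f(x_4) = 9.000000, coefficient = 1

I ≈ (0.687500/2) × 50.000000 = 17.187500
Exact value: 17.187500
Error: 0.000000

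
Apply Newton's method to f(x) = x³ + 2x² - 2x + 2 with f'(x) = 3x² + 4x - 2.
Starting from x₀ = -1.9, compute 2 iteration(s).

f(x) = x³ + 2x² - 2x + 2
f'(x) = 3x² + 4x - 2
x₀ = -1.9

Newton-Raphson formula: x_{n+1} = x_n - f(x_n)/f'(x_n)

Iteration 1:
  f(-1.900000) = 6.161000
  f'(-1.900000) = 1.230000
  x_1 = -1.900000 - 6.161000/1.230000 = -6.908943
Iteration 2:
  f(-6.908943) = -218.503122
  f'(-6.908943) = 113.564711
  x_2 = -6.908943 - (-218.503122)/113.564711 = -4.984902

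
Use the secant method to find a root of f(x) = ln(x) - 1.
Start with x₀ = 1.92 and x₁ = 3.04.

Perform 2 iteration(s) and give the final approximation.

f(x) = ln(x) - 1
x₀ = 1.92, x₁ = 3.04

Secant formula: x_{n+1} = x_n - f(x_n)(x_n - x_{n-1})/(f(x_n) - f(x_{n-1}))

Iteration 1:
  f(1.920000) = -0.347675
  f(3.040000) = 0.111858
  x_2 = 3.040000 - 0.111858×(3.040000 - 1.920000)/(0.111858 - (-0.347675))
       = 2.767374
Iteration 2:
  f(3.040000) = 0.111858
  f(2.767374) = 0.017899
  x_3 = 2.767374 - 0.017899×(2.767374 - 3.040000)/(0.017899 - 0.111858)
       = 2.715440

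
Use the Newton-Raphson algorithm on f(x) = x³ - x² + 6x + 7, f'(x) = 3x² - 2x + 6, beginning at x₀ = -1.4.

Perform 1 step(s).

f(x) = x³ - x² + 6x + 7
f'(x) = 3x² - 2x + 6
x₀ = -1.4

Newton-Raphson formula: x_{n+1} = x_n - f(x_n)/f'(x_n)

Iteration 1:
  f(-1.400000) = -6.104000
  f'(-1.400000) = 14.680000
  x_1 = -1.400000 - (-6.104000)/14.680000 = -0.984196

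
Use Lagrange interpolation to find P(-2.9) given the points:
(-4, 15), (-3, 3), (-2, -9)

Lagrange interpolation formula:
P(x) = Σ yᵢ × Lᵢ(x)
where Lᵢ(x) = Π_{j≠i} (x - xⱼ)/(xᵢ - xⱼ)

L_0(-2.9) = (-2.9 - (-3))/(-4 - (-3)) × (-2.9 - (-2))/(-4 - (-2)) = -0.045000
L_1(-2.9) = (-2.9 - (-4))/(-3 - (-4)) × (-2.9 - (-2))/(-3 - (-2)) = 0.990000
L_2(-2.9) = (-2.9 - (-4))/(-2 - (-4)) × (-2.9 - (-3))/(-2 - (-3)) = 0.055000

P(-2.9) = 15×L_0(-2.9) + 3×L_1(-2.9) + (-9)×L_2(-2.9)
P(-2.9) = 1.800000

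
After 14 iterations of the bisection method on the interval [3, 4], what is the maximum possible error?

Bisection error bound: |error| ≤ (b-a)/2^n
|error| ≤ (4 - 3)/2^14 = 1/2^14
|error| ≤ 0.0000610352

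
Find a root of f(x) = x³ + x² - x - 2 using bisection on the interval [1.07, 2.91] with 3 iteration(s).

f(x) = x³ + x² - x - 2
Initial interval: [1.07, 2.91]

Iteration 1:
  c_1 = (1.070000 + 2.910000)/2 = 1.990000
  f(c_1) = f(1.990000) = 7.850699
  f(a) × f(c) < 0, new interval: [1.070000, 1.990000]
Iteration 2:
  c_2 = (1.070000 + 1.990000)/2 = 1.530000
  f(c_2) = f(1.530000) = 2.392477
  f(a) × f(c) < 0, new interval: [1.070000, 1.530000]
Iteration 3:
  c_3 = (1.070000 + 1.530000)/2 = 1.300000
  f(c_3) = f(1.300000) = 0.587000
  f(a) × f(c) < 0, new interval: [1.070000, 1.300000]

After 3 iteration(s), the approximation is c_3 = 1.300000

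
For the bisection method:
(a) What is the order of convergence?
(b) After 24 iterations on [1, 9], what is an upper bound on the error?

(a) Bisection has linear (order 1) convergence; the error is halved each step.

(b) Error bound = (b-a)/2^n = (9 - 1)/2^{24}
    = 8/2^{24}

(a) 1 (linear); (b) error ≤ 4.77e-07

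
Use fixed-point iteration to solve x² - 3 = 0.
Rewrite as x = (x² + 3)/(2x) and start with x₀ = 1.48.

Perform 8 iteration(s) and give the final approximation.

Equation: x² - 3 = 0
Fixed-point form: x = (x² + 3)/(2x)
x₀ = 1.48

x_1 = g(1.480000) = 1.753514
x_2 = g(1.753514) = 1.732182
x_3 = g(1.732182) = 1.732051
x_4 = g(1.732051) = 1.732051
x_5 = g(1.732051) = 1.732051
x_6 = g(1.732051) = 1.732051
x_7 = g(1.732051) = 1.732051
x_8 = g(1.732051) = 1.732051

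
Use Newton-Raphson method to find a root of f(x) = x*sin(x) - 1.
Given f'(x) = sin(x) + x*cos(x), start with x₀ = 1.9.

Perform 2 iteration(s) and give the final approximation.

f(x) = x*sin(x) - 1
f'(x) = sin(x) + x*cos(x)
x₀ = 1.9

Newton-Raphson formula: x_{n+1} = x_n - f(x_n)/f'(x_n)

Iteration 1:
  f(1.900000) = 0.797970
  f'(1.900000) = 0.332050
  x_1 = 1.900000 - 0.797970/0.332050 = -0.503163
Iteration 2:
  f(-0.503163) = -0.757375
  f'(-0.503163) = -0.923001
  x_2 = -0.503163 - (-0.757375)/(-0.923001) = -1.323720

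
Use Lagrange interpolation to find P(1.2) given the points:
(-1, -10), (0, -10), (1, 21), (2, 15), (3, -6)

Lagrange interpolation formula:
P(x) = Σ yᵢ × Lᵢ(x)
where Lᵢ(x) = Π_{j≠i} (x - xⱼ)/(xᵢ - xⱼ)

L_0(1.2) = (1.2 - 0)/(-1 - 0) × (1.2 - 1)/(-1 - 1) × (1.2 - 2)/(-1 - 2) × (1.2 - 3)/(-1 - 3) = 0.014400
L_1(1.2) = (1.2 - (-1))/(0 - (-1)) × (1.2 - 1)/(0 - 1) × (1.2 - 2)/(0 - 2) × (1.2 - 3)/(0 - 3) = -0.105600
L_2(1.2) = (1.2 - (-1))/(1 - (-1)) × (1.2 - 0)/(1 - 0) × (1.2 - 2)/(1 - 2) × (1.2 - 3)/(1 - 3) = 0.950400
L_3(1.2) = (1.2 - (-1))/(2 - (-1)) × (1.2 - 0)/(2 - 0) × (1.2 - 1)/(2 - 1) × (1.2 - 3)/(2 - 3) = 0.158400
L_4(1.2) = (1.2 - (-1))/(3 - (-1)) × (1.2 - 0)/(3 - 0) × (1.2 - 1)/(3 - 1) × (1.2 - 2)/(3 - 2) = -0.017600

P(1.2) = (-10)×L_0(1.2) + (-10)×L_1(1.2) + 21×L_2(1.2) + 15×L_3(1.2) + (-6)×L_4(1.2)
P(1.2) = 23.352000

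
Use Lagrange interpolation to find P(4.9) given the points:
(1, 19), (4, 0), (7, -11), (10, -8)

Lagrange interpolation formula:
P(x) = Σ yᵢ × Lᵢ(x)
where Lᵢ(x) = Π_{j≠i} (x - xⱼ)/(xᵢ - xⱼ)

L_0(4.9) = (4.9 - 4)/(1 - 4) × (4.9 - 7)/(1 - 7) × (4.9 - 10)/(1 - 10) = -0.059500
L_1(4.9) = (4.9 - 1)/(4 - 1) × (4.9 - 7)/(4 - 7) × (4.9 - 10)/(4 - 10) = 0.773500
L_2(4.9) = (4.9 - 1)/(7 - 1) × (4.9 - 4)/(7 - 4) × (4.9 - 10)/(7 - 10) = 0.331500
L_3(4.9) = (4.9 - 1)/(10 - 1) × (4.9 - 4)/(10 - 4) × (4.9 - 7)/(10 - 7) = -0.045500

P(4.9) = 19×L_0(4.9) + 0×L_1(4.9) + (-11)×L_2(4.9) + (-8)×L_3(4.9)
P(4.9) = -4.413000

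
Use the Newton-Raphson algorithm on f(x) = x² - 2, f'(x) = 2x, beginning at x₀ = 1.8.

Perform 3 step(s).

f(x) = x² - 2
f'(x) = 2x
x₀ = 1.8

Newton-Raphson formula: x_{n+1} = x_n - f(x_n)/f'(x_n)

Iteration 1:
  f(1.800000) = 1.240000
  f'(1.800000) = 3.600000
  x_1 = 1.800000 - 1.240000/3.600000 = 1.455556
Iteration 2:
  f(1.455556) = 0.118642
  f'(1.455556) = 2.911111
  x_2 = 1.455556 - 0.118642/2.911111 = 1.414801
Iteration 3:
  f(1.414801) = 0.001661
  f'(1.414801) = 2.829601
  x_3 = 1.414801 - 0.001661/2.829601 = 1.414214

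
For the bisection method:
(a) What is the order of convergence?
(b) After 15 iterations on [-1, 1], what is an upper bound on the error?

(a) Bisection has linear (order 1) convergence; the error is halved each step.

(b) Error bound = (b-a)/2^n = (1 - (-1))/2^{15}
    = 2/2^{15}

(a) 1 (linear); (b) error ≤ 6.10e-05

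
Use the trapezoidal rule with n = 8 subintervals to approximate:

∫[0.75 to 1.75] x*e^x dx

f(x) = x*e^x
a = 0.75, b = 1.75, n = 8
h = (b - a)/n = 0.125000

Trapezoidal rule: (h/2)[f(x₀) + 2f(x₁) + 2f(x₂) + ... + f(xₙ)]

x_0 = 0.7500, f(x_0) = 1.587750, coefficient = 1
x_1 = 0.8750, f(x_1) = 2.099016, coefficient = 2
x_2 = 1.0000, f(x_2) = 2.718282, coefficient = 2
x_3 = 1.1250, f(x_3) = 3.465244, coefficient = 2
x_4 = 1.2500, f(x_4) = 4.362929, coefficient = 2
x_5 = 1.3750, f(x_5) = 5.438230, coefficient = 2
x_6 = 1.5000, f(x_6) = 6.722534, coefficient = 2
x_7 = 1.6250, f(x_7) = 8.252431, coefficient = 2
x_8 = 1.7500, f(x_8) = 10.070555, coefficient = 1

I ≈ (0.125000/2) × 77.775635 = 4.860977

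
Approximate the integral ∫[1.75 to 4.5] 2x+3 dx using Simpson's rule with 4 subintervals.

f(x) = 2x+3
a = 1.75, b = 4.5, n = 4
h = (b - a)/n = 0.687500

Simpson's rule: (h/3)[f(x₀) + 4f(x₁) + 2f(x₂) + ... + f(xₙ)]

x_0 = 1.7500, f(x_0) = 6.500000, coefficient = 1
x_1 = 2.4375, f(x_1) = 7.875000, coefficient = 4
x_2 = 3.1250, f(x_2) = 9.250000, coefficient = 2
x_3 = 3.8125, f(x_3) = 10.625000, coefficient = 4
x_4 = 4.5000, f(x_4) = 12.000000, coefficient = 1

I ≈ (0.687500/3) × 111.000000 = 25.437500
Exact value: 25.437500
Error: 0.000000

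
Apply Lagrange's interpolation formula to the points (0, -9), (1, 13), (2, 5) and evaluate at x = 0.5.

Lagrange interpolation formula:
P(x) = Σ yᵢ × Lᵢ(x)
where Lᵢ(x) = Π_{j≠i} (x - xⱼ)/(xᵢ - xⱼ)

L_0(0.5) = (0.5 - 1)/(0 - 1) × (0.5 - 2)/(0 - 2) = 0.375000
L_1(0.5) = (0.5 - 0)/(1 - 0) × (0.5 - 2)/(1 - 2) = 0.750000
L_2(0.5) = (0.5 - 0)/(2 - 0) × (0.5 - 1)/(2 - 1) = -0.125000

P(0.5) = (-9)×L_0(0.5) + 13×L_1(0.5) + 5×L_2(0.5)
P(0.5) = 5.750000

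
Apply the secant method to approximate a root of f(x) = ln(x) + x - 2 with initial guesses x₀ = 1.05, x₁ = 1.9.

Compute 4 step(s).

f(x) = ln(x) + x - 2
x₀ = 1.05, x₁ = 1.9

Secant formula: x_{n+1} = x_n - f(x_n)(x_n - x_{n-1})/(f(x_n) - f(x_{n-1}))

Iteration 1:
  f(1.050000) = -0.901210
  f(1.900000) = 0.541854
  x_2 = 1.900000 - 0.541854×(1.900000 - 1.050000)/(0.541854 - (-0.901210))
       = 1.580835
Iteration 2:
  f(1.900000) = 0.541854
  f(1.580835) = 0.038788
  x_3 = 1.580835 - 0.038788×(1.580835 - 1.900000)/(0.038788 - 0.541854)
       = 1.556226
Iteration 3:
  f(1.580835) = 0.038788
  f(1.556226) = -0.001510
  x_4 = 1.556226 - (-0.001510)×(1.556226 - 1.580835)/(-0.001510 - 0.038788)
       = 1.557148
Iteration 4:
  f(1.556226) = -0.001510
  f(1.557148) = 0.000004
  x_5 = 1.557148 - 0.000004×(1.557148 - 1.556226)/(0.000004 - (-0.001510))
       = 1.557146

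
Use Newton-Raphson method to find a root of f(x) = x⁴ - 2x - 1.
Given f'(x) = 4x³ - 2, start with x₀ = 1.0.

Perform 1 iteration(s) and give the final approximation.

f(x) = x⁴ - 2x - 1
f'(x) = 4x³ - 2
x₀ = 1.0

Newton-Raphson formula: x_{n+1} = x_n - f(x_n)/f'(x_n)

Iteration 1:
  f(1.000000) = -2.000000
  f'(1.000000) = 2.000000
  x_1 = 1.000000 - (-2.000000)/2.000000 = 2.000000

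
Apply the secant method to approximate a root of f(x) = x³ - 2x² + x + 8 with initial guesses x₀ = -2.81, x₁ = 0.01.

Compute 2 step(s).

f(x) = x³ - 2x² + x + 8
x₀ = -2.81, x₁ = 0.01

Secant formula: x_{n+1} = x_n - f(x_n)(x_n - x_{n-1})/(f(x_n) - f(x_{n-1}))

Iteration 1:
  f(-2.810000) = -32.790241
  f(0.010000) = 8.009801
  x_2 = 0.010000 - 8.009801×(0.010000 - (-2.810000))/(8.009801 - (-32.790241))
       = -0.543618
Iteration 2:
  f(0.010000) = 8.009801
  f(-0.543618) = 6.704691
  x_3 = -0.543618 - 6.704691×(-0.543618 - 0.010000)/(6.704691 - 8.009801)
       = -3.387697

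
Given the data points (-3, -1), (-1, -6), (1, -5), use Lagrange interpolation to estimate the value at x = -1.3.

Lagrange interpolation formula:
P(x) = Σ yᵢ × Lᵢ(x)
where Lᵢ(x) = Π_{j≠i} (x - xⱼ)/(xᵢ - xⱼ)

L_0(-1.3) = (-1.3 - (-1))/(-3 - (-1)) × (-1.3 - 1)/(-3 - 1) = 0.086250
L_1(-1.3) = (-1.3 - (-3))/(-1 - (-3)) × (-1.3 - 1)/(-1 - 1) = 0.977500
L_2(-1.3) = (-1.3 - (-3))/(1 - (-3)) × (-1.3 - (-1))/(1 - (-1)) = -0.063750

P(-1.3) = (-1)×L_0(-1.3) + (-6)×L_1(-1.3) + (-5)×L_2(-1.3)
P(-1.3) = -5.632500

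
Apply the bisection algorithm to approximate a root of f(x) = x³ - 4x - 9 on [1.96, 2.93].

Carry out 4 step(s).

f(x) = x³ - 4x - 9
Initial interval: [1.96, 2.93]

Iteration 1:
  c_1 = (1.960000 + 2.930000)/2 = 2.445000
  f(c_1) = f(2.445000) = -4.163729
  f(a) × f(c) ≥ 0, new interval: [2.445000, 2.930000]
Iteration 2:
  c_2 = (2.445000 + 2.930000)/2 = 2.687500
  f(c_2) = f(2.687500) = -0.339111
  f(a) × f(c) ≥ 0, new interval: [2.687500, 2.930000]
Iteration 3:
  c_3 = (2.687500 + 2.930000)/2 = 2.808750
  f(c_3) = f(2.808750) = 1.923444
  f(a) × f(c) < 0, new interval: [2.687500, 2.808750]
Iteration 4:
  c_4 = (2.687500 + 2.808750)/2 = 2.748125
  f(c_4) = f(2.748125) = 0.761865
  f(a) × f(c) < 0, new interval: [2.687500, 2.748125]

After 4 iteration(s), the approximation is c_4 = 2.748125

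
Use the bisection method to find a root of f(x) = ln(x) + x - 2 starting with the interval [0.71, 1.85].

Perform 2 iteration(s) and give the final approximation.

f(x) = ln(x) + x - 2
Initial interval: [0.71, 1.85]

Iteration 1:
  c_1 = (0.710000 + 1.850000)/2 = 1.280000
  f(c_1) = f(1.280000) = -0.473140
  f(a) × f(c) ≥ 0, new interval: [1.280000, 1.850000]
Iteration 2:
  c_2 = (1.280000 + 1.850000)/2 = 1.565000
  f(c_2) = f(1.565000) = 0.012886
  f(a) × f(c) < 0, new interval: [1.280000, 1.565000]

After 2 iteration(s), the approximation is c_2 = 1.565000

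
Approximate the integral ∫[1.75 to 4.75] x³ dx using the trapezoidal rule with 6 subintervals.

f(x) = x³
a = 1.75, b = 4.75, n = 6
h = (b - a)/n = 0.500000

Trapezoidal rule: (h/2)[f(x₀) + 2f(x₁) + 2f(x₂) + ... + f(xₙ)]

x_0 = 1.7500, f(x_0) = 5.359375, coefficient = 1
x_1 = 2.2500, f(x_1) = 11.390625, coefficient = 2
x_2 = 2.7500, f(x_2) = 20.796875, coefficient = 2
x_3 = 3.2500, f(x_3) = 34.328125, coefficient = 2
x_4 = 3.7500, f(x_4) = 52.734375, coefficient = 2
x_5 = 4.2500, f(x_5) = 76.765625, coefficient = 2
x_6 = 4.7500, f(x_6) = 107.171875, coefficient = 1

I ≈ (0.500000/2) × 504.562500 = 126.140625
Exact value: 124.921875
Error: 1.218750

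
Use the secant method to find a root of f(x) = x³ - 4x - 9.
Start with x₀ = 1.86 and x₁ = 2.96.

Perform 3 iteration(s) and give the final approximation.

f(x) = x³ - 4x - 9
x₀ = 1.86, x₁ = 2.96

Secant formula: x_{n+1} = x_n - f(x_n)(x_n - x_{n-1})/(f(x_n) - f(x_{n-1}))

Iteration 1:
  f(1.860000) = -10.005144
  f(2.960000) = 5.094336
  x_2 = 2.960000 - 5.094336×(2.960000 - 1.860000)/(5.094336 - (-10.005144))
       = 2.588877
Iteration 2:
  f(2.960000) = 5.094336
  f(2.588877) = -2.004124
  x_3 = 2.588877 - (-2.004124)×(2.588877 - 2.960000)/(-2.004124 - 5.094336)
       = 2.693657
Iteration 3:
  f(2.588877) = -2.004124
  f(2.693657) = -0.230028
  x_4 = 2.693657 - (-0.230028)×(2.693657 - 2.588877)/(-0.230028 - (-2.004124))
       = 2.707242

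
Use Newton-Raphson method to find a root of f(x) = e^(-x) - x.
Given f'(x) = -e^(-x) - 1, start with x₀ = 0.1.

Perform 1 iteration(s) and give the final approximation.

f(x) = e^(-x) - x
f'(x) = -e^(-x) - 1
x₀ = 0.1

Newton-Raphson formula: x_{n+1} = x_n - f(x_n)/f'(x_n)

Iteration 1:
  f(0.100000) = 0.804837
  f'(0.100000) = -1.904837
  x_1 = 0.100000 - 0.804837/(-1.904837) = 0.522523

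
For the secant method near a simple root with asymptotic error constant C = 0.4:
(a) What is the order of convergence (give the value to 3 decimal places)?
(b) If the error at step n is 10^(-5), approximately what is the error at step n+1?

(a) Secant method has superlinear convergence with order φ = (1+√5)/2 ≈ 1.618.
    This means |e_{n+1}| ≈ C|e_n|^1.618.

(b) With |e_n| = 10^(-5) and C = 0.4:
    |e_{n+1}| ≈ 0.4 × (10^(-5))^1.618 = 0.4 × 10^(-8.09)

(a) ≈ 1.618 (golden ratio); (b) |e_{n+1}| ≈ 3.250e-09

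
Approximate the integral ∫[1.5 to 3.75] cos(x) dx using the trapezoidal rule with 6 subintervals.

f(x) = cos(x)
a = 1.5, b = 3.75, n = 6
h = (b - a)/n = 0.375000

Trapezoidal rule: (h/2)[f(x₀) + 2f(x₁) + 2f(x₂) + ... + f(xₙ)]

x_0 = 1.5000, f(x_0) = 0.070737, coefficient = 1
x_1 = 1.8750, f(x_1) = -0.299534, coefficient = 2
x_2 = 2.2500, f(x_2) = -0.628174, coefficient = 2
x_3 = 2.6250, f(x_3) = -0.869507, coefficient = 2
x_4 = 3.0000, f(x_4) = -0.989992, coefficient = 2
x_5 = 3.3750, f(x_5) = -0.972884, coefficient = 2
x_6 = 3.7500, f(x_6) = -0.820559, coefficient = 1

I ≈ (0.375000/2) × -8.270004 = -1.550626
Exact value: -1.569056
Error: 0.018431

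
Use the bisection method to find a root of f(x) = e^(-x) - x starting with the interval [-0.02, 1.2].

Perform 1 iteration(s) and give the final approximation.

f(x) = e^(-x) - x
Initial interval: [-0.02, 1.2]

Iteration 1:
  c_1 = (-0.020000 + 1.200000)/2 = 0.590000
  f(c_1) = f(0.590000) = -0.035673
  f(a) × f(c) < 0, new interval: [-0.020000, 0.590000]

After 1 iteration(s), the approximation is c_1 = 0.590000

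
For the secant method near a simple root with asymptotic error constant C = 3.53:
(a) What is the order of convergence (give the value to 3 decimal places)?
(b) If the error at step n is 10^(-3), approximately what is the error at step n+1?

(a) Secant method has superlinear convergence with order φ = (1+√5)/2 ≈ 1.618.
    This means |e_{n+1}| ≈ C|e_n|^1.618.

(b) With |e_n| = 10^(-3) and C = 3.53:
    |e_{n+1}| ≈ 3.53 × (10^(-3))^1.618 = 3.53 × 10^(-4.85)

(a) ≈ 1.618 (golden ratio); (b) |e_{n+1}| ≈ 4.939e-05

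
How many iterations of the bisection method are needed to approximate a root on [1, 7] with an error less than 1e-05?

We need (b-a)/2^n ≤ 1e-05
(7 - 1)/2^n ≤ 1e-05
6/2^n ≤ 1e-05
2^n ≥ 600000
n ≥ log₂(600000) = 19.19
n ≥ 20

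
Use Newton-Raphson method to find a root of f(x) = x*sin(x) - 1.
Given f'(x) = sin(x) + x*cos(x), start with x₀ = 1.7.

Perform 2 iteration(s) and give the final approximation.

f(x) = x*sin(x) - 1
f'(x) = sin(x) + x*cos(x)
x₀ = 1.7

Newton-Raphson formula: x_{n+1} = x_n - f(x_n)/f'(x_n)

Iteration 1:
  f(1.700000) = 0.685830
  f'(1.700000) = 0.772629
  x_1 = 1.700000 - 0.685830/0.772629 = 0.812342
Iteration 2:
  f(0.812342) = -0.410320
  f'(0.812342) = 1.284629
  x_2 = 0.812342 - (-0.410320)/1.284629 = 1.131750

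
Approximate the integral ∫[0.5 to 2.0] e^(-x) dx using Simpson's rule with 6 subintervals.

f(x) = e^(-x)
a = 0.5, b = 2.0, n = 6
h = (b - a)/n = 0.250000

Simpson's rule: (h/3)[f(x₀) + 4f(x₁) + 2f(x₂) + ... + f(xₙ)]

x_0 = 0.5000, f(x_0) = 0.606531, coefficient = 1
x_1 = 0.7500, f(x_1) = 0.472367, coefficient = 4
x_2 = 1.0000, f(x_2) = 0.367879, coefficient = 2
x_3 = 1.2500, f(x_3) = 0.286505, coefficient = 4
x_4 = 1.5000, f(x_4) = 0.223130, coefficient = 2
x_5 = 1.7500, f(x_5) = 0.173774, coefficient = 4
x_6 = 2.0000, f(x_6) = 0.135335, coefficient = 1

I ≈ (0.250000/3) × 5.654466 = 0.471206
Exact value: 0.471195
Error: 0.000010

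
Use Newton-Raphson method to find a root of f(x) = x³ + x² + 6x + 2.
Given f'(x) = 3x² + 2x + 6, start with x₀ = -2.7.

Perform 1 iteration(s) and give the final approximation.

f(x) = x³ + x² + 6x + 2
f'(x) = 3x² + 2x + 6
x₀ = -2.7

Newton-Raphson formula: x_{n+1} = x_n - f(x_n)/f'(x_n)

Iteration 1:
  f(-2.700000) = -26.593000
  f'(-2.700000) = 22.470000
  x_1 = -2.700000 - (-26.593000)/22.470000 = -1.516511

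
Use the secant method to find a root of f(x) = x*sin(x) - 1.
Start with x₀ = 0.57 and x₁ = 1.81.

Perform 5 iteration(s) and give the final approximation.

f(x) = x*sin(x) - 1
x₀ = 0.57, x₁ = 1.81

Secant formula: x_{n+1} = x_n - f(x_n)(x_n - x_{n-1})/(f(x_n) - f(x_{n-1}))

Iteration 1:
  f(0.570000) = -0.692410
  f(1.810000) = 0.758464
  x_2 = 1.810000 - 0.758464×(1.810000 - 0.570000)/(0.758464 - (-0.692410))
       = 1.161773
Iteration 2:
  f(1.810000) = 0.758464
  f(1.161773) = 0.065938
  x_3 = 1.161773 - 0.065938×(1.161773 - 1.810000)/(0.065938 - 0.758464)
       = 1.100053
Iteration 3:
  f(1.161773) = 0.065938
  f(1.100053) = -0.019599
  x_4 = 1.100053 - (-0.019599)×(1.100053 - 1.161773)/(-0.019599 - 0.065938)
       = 1.114194
Iteration 4:
  f(1.100053) = -0.019599
  f(1.114194) = 0.000052
  x_5 = 1.114194 - 0.000052×(1.114194 - 1.100053)/(0.000052 - (-0.019599))
       = 1.114157
Iteration 5:
  f(1.114194) = 0.000052
  f(1.114157) = 0.000000
  x_6 = 1.114157 - 0.000000×(1.114157 - 1.114194)/(0.000000 - 0.000052)
       = 1.114157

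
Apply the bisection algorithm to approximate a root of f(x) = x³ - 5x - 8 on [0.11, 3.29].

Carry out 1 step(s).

f(x) = x³ - 5x - 8
Initial interval: [0.11, 3.29]

Iteration 1:
  c_1 = (0.110000 + 3.290000)/2 = 1.700000
  f(c_1) = f(1.700000) = -11.587000
  f(a) × f(c) ≥ 0, new interval: [1.700000, 3.290000]

After 1 iteration(s), the approximation is c_1 = 1.700000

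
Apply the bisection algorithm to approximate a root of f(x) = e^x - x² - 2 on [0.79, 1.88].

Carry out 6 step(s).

f(x) = e^x - x² - 2
Initial interval: [0.79, 1.88]

Iteration 1:
  c_1 = (0.790000 + 1.880000)/2 = 1.335000
  f(c_1) = f(1.335000) = 0.017771
  f(a) × f(c) < 0, new interval: [0.790000, 1.335000]
Iteration 2:
  c_2 = (0.790000 + 1.335000)/2 = 1.062500
  f(c_2) = f(1.062500) = -0.235310
  f(a) × f(c) ≥ 0, new interval: [1.062500, 1.335000]
Iteration 3:
  c_3 = (1.062500 + 1.335000)/2 = 1.198750
  f(c_3) = f(1.198750) = -0.121032
  f(a) × f(c) ≥ 0, new interval: [1.198750, 1.335000]
Iteration 4:
  c_4 = (1.198750 + 1.335000)/2 = 1.266875
  f(c_4) = f(1.266875) = -0.055230
  f(a) × f(c) ≥ 0, new interval: [1.266875, 1.335000]
Iteration 5:
  c_5 = (1.266875 + 1.335000)/2 = 1.300937
  f(c_5) = f(1.300937) = -0.019700
  f(a) × f(c) ≥ 0, new interval: [1.300937, 1.335000]
Iteration 6:
  c_6 = (1.300937 + 1.335000)/2 = 1.317969
  f(c_6) = f(1.317969) = -0.001216
  f(a) × f(c) ≥ 0, new interval: [1.317969, 1.335000]

After 6 iteration(s), the approximation is c_6 = 1.317969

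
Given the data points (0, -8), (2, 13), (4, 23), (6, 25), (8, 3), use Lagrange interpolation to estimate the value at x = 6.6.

Lagrange interpolation formula:
P(x) = Σ yᵢ × Lᵢ(x)
where Lᵢ(x) = Π_{j≠i} (x - xⱼ)/(xᵢ - xⱼ)

L_0(6.6) = (6.6 - 2)/(0 - 2) × (6.6 - 4)/(0 - 4) × (6.6 - 6)/(0 - 6) × (6.6 - 8)/(0 - 8) = -0.026162
L_1(6.6) = (6.6 - 0)/(2 - 0) × (6.6 - 4)/(2 - 4) × (6.6 - 6)/(2 - 6) × (6.6 - 8)/(2 - 8) = 0.150150
L_2(6.6) = (6.6 - 0)/(4 - 0) × (6.6 - 2)/(4 - 2) × (6.6 - 6)/(4 - 6) × (6.6 - 8)/(4 - 8) = -0.398475
L_3(6.6) = (6.6 - 0)/(6 - 0) × (6.6 - 2)/(6 - 2) × (6.6 - 4)/(6 - 4) × (6.6 - 8)/(6 - 8) = 1.151150
L_4(6.6) = (6.6 - 0)/(8 - 0) × (6.6 - 2)/(8 - 2) × (6.6 - 4)/(8 - 4) × (6.6 - 6)/(8 - 6) = 0.123337

P(6.6) = (-8)×L_0(6.6) + 13×L_1(6.6) + 23×L_2(6.6) + 25×L_3(6.6) + 3×L_4(6.6)
P(6.6) = 22.145088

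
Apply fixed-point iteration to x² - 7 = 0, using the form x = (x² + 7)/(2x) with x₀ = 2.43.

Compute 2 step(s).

Equation: x² - 7 = 0
Fixed-point form: x = (x² + 7)/(2x)
x₀ = 2.43

x_1 = g(2.430000) = 2.655329
x_2 = g(2.655329) = 2.645769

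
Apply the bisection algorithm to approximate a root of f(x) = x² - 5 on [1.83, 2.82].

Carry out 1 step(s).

f(x) = x² - 5
Initial interval: [1.83, 2.82]

Iteration 1:
  c_1 = (1.830000 + 2.820000)/2 = 2.325000
  f(c_1) = f(2.325000) = 0.405625
  f(a) × f(c) < 0, new interval: [1.830000, 2.325000]

After 1 iteration(s), the approximation is c_1 = 2.325000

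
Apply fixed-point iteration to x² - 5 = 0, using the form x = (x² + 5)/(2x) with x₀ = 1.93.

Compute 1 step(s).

Equation: x² - 5 = 0
Fixed-point form: x = (x² + 5)/(2x)
x₀ = 1.93

x_1 = g(1.930000) = 2.260337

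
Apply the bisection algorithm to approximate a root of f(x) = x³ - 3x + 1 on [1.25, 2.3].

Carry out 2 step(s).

f(x) = x³ - 3x + 1
Initial interval: [1.25, 2.3]

Iteration 1:
  c_1 = (1.250000 + 2.300000)/2 = 1.775000
  f(c_1) = f(1.775000) = 1.267359
  f(a) × f(c) < 0, new interval: [1.250000, 1.775000]
Iteration 2:
  c_2 = (1.250000 + 1.775000)/2 = 1.512500
  f(c_2) = f(1.512500) = -0.077420
  f(a) × f(c) ≥ 0, new interval: [1.512500, 1.775000]

After 2 iteration(s), the approximation is c_2 = 1.512500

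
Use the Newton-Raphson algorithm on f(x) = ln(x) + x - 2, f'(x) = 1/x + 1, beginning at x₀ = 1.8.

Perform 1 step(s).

f(x) = ln(x) + x - 2
f'(x) = 1/x + 1
x₀ = 1.8

Newton-Raphson formula: x_{n+1} = x_n - f(x_n)/f'(x_n)

Iteration 1:
  f(1.800000) = 0.387787
  f'(1.800000) = 1.555556
  x_1 = 1.800000 - 0.387787/1.555556 = 1.550709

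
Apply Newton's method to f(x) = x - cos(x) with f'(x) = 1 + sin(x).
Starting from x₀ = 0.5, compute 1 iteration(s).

f(x) = x - cos(x)
f'(x) = 1 + sin(x)
x₀ = 0.5

Newton-Raphson formula: x_{n+1} = x_n - f(x_n)/f'(x_n)

Iteration 1:
  f(0.500000) = -0.377583
  f'(0.500000) = 1.479426
  x_1 = 0.500000 - (-0.377583)/1.479426 = 0.755222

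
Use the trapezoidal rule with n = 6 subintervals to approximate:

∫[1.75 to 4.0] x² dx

f(x) = x²
a = 1.75, b = 4.0, n = 6
h = (b - a)/n = 0.375000

Trapezoidal rule: (h/2)[f(x₀) + 2f(x₁) + 2f(x₂) + ... + f(xₙ)]

x_0 = 1.7500, f(x_0) = 3.062500, coefficient = 1
x_1 = 2.1250, f(x_1) = 4.515625, coefficient = 2
x_2 = 2.5000, f(x_2) = 6.250000, coefficient = 2
x_3 = 2.8750, f(x_3) = 8.265625, coefficient = 2
x_4 = 3.2500, f(x_4) = 10.562500, coefficient = 2
x_5 = 3.6250, f(x_5) = 13.140625, coefficient = 2
x_6 = 4.0000, f(x_6) = 16.000000, coefficient = 1

I ≈ (0.375000/2) × 104.531250 = 19.599609
Exact value: 19.546875
Error: 0.052734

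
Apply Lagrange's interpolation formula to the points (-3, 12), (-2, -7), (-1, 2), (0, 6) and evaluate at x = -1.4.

Lagrange interpolation formula:
P(x) = Σ yᵢ × Lᵢ(x)
where Lᵢ(x) = Π_{j≠i} (x - xⱼ)/(xᵢ - xⱼ)

L_0(-1.4) = (-1.4 - (-2))/(-3 - (-2)) × (-1.4 - (-1))/(-3 - (-1)) × (-1.4 - 0)/(-3 - 0) = -0.056000
L_1(-1.4) = (-1.4 - (-3))/(-2 - (-3)) × (-1.4 - (-1))/(-2 - (-1)) × (-1.4 - 0)/(-2 - 0) = 0.448000
L_2(-1.4) = (-1.4 - (-3))/(-1 - (-3)) × (-1.4 - (-2))/(-1 - (-2)) × (-1.4 - 0)/(-1 - 0) = 0.672000
L_3(-1.4) = (-1.4 - (-3))/(0 - (-3)) × (-1.4 - (-2))/(0 - (-2)) × (-1.4 - (-1))/(0 - (-1)) = -0.064000

P(-1.4) = 12×L_0(-1.4) + (-7)×L_1(-1.4) + 2×L_2(-1.4) + 6×L_3(-1.4)
P(-1.4) = -2.848000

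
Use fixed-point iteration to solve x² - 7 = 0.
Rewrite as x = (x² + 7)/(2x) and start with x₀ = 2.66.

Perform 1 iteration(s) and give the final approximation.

Equation: x² - 7 = 0
Fixed-point form: x = (x² + 7)/(2x)
x₀ = 2.66

x_1 = g(2.660000) = 2.645789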